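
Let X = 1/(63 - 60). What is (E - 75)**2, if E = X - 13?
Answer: 69169/9 ≈ 7685.4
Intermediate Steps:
X = 1/3 ≈ 0.33333
E = -38/3 (E = 1/3 - 13 = -38/3 ≈ -12.667)
(E - 75)**2 = (-38/3 - 75)**2 = (-263/3)**2 = 69169/9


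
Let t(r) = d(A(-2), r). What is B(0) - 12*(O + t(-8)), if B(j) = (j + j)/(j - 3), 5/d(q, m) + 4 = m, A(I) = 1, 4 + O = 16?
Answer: -139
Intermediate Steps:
O = 12 (O = -4 + 16 = 12)
d(q, m) = 5/(-4 + m)
t(r) = 5/(-4 + r)
B(j) = 2*j/(-3 + j) (B(j) = (2*j)/(-3 + j) = 2*j/(-3 + j))
B(0) - 12*(O + t(-8)) = 2*0/(-3 + 0) - 12*(12 + 5/(-4 - 8)) = 2*0/(-3) - 12*(12 + 5/(-12)) = 2*0*(-⅓) - 12*(12 + 5*(-1/12)) = 0 - 12*(12 - 5/12) = 0 - 12*139/12 = 0 - 139 = -139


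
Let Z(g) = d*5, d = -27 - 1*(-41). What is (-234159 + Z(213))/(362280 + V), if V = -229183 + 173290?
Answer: -234089/306387 ≈ -0.76403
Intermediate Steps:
d = 14 (d = -27 + 41 = 14)
V = -55893
Z(g) = 70 (Z(g) = 14*5 = 70)
(-234159 + Z(213))/(362280 + V) = (-234159 + 70)/(362280 - 55893) = -234089/306387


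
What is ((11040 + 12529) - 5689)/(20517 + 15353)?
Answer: 1788/3587 ≈ 0.49847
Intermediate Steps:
((11040 + 12529) - 5689)/(20517 + 15353) = (23569 - 5689)/35870 = 17880*(1/35870) = 1788/3587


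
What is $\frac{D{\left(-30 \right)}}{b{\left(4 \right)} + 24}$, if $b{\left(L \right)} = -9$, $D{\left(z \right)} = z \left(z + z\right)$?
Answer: $120$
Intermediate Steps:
$D{\left(z \right)} = 2 z^{2}$ ($D{\left(z \right)} = z 2 z = 2 z^{2}$)
$\frac{D{\left(-30 \right)}}{b{\left(4 \right)} + 24} = \frac{2 \left(-30\right)^{2}}{-9 + 24} = \frac{2 \cdot 900}{15} = 1800 \cdot \frac{1}{15} = 120$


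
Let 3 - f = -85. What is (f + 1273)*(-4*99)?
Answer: -538956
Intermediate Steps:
f = 88 (f = 3 - 1*(-85) = 3 + 85 = 88)
(f + 1273)*(-4*99) = (88 + 1273)*(-4*99) = 1361*(-396) = -538956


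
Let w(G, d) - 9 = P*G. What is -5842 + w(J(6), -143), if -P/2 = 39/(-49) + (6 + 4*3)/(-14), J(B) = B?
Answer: -284593/49 ≈ -5808.0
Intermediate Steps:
P = 204/49 (P = -2*(39/(-49) + (6 + 4*3)/(-14)) = -2*(39*(-1/49) + (6 + 12)*(-1/14)) = -2*(-39/49 + 18*(-1/14)) = -2*(-39/49 - 9/7) = -2*(-102/49) = 204/49 ≈ 4.1633)
w(G, d) = 9 + 204*G/49
-5842 + w(J(6), -143) = -5842 + (9 + (204/49)*6) = -5842 + (9 + 1224/49) = -5842 + 1665/49 = -284593/49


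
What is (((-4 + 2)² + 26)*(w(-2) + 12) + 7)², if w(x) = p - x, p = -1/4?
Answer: 703921/4 ≈ 1.7598e+5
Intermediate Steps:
p = -¼ (p = -1*¼ = -¼ ≈ -0.25000)
w(x) = -¼ - x
(((-4 + 2)² + 26)*(w(-2) + 12) + 7)² = (((-4 + 2)² + 26)*((-¼ - 1*(-2)) + 12) + 7)² = (((-2)² + 26)*((-¼ + 2) + 12) + 7)² = ((4 + 26)*(7/4 + 12) + 7)² = (30*(55/4) + 7)² = (825/2 + 7)² = (839/2)² = 703921/4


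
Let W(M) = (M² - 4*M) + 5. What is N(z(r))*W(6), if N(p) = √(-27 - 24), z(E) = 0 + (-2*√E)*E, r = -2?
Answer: 17*I*√51 ≈ 121.4*I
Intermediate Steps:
z(E) = -2*E^(3/2) (z(E) = 0 - 2*E^(3/2) = -2*E^(3/2))
N(p) = I*√51 (N(p) = √(-51) = I*√51)
W(M) = 5 + M² - 4*M
N(z(r))*W(6) = (I*√51)*(5 + 6² - 4*6) = (I*√51)*(5 + 36 - 24) = (I*√51)*17 = 17*I*√51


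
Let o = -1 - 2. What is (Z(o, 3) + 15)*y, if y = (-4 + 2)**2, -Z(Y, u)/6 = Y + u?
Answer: 60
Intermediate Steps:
o = -3
Z(Y, u) = -6*Y - 6*u (Z(Y, u) = -6*(Y + u) = -6*Y - 6*u)
y = 4 (y = (-2)**2 = 4)
(Z(o, 3) + 15)*y = ((-6*(-3) - 6*3) + 15)*4 = ((18 - 18) + 15)*4 = (0 + 15)*4 = 15*4 = 60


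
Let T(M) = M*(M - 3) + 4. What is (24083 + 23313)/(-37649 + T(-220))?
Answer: 47396/11415 ≈ 4.1521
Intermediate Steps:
T(M) = 4 + M*(-3 + M) (T(M) = M*(-3 + M) + 4 = 4 + M*(-3 + M))
(24083 + 23313)/(-37649 + T(-220)) = (24083 + 23313)/(-37649 + (4 + (-220)**2 - 3*(-220))) = 47396/(-37649 + (4 + 48400 + 660)) = 47396/(-37649 + 49064) = 47396/11415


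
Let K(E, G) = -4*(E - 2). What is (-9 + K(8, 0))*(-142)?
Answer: 4686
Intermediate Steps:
K(E, G) = 8 - 4*E (K(E, G) = -4*(-2 + E) = 8 - 4*E)
(-9 + K(8, 0))*(-142) = (-9 + (8 - 4*8))*(-142) = (-9 + (8 - 32))*(-142) = (-9 - 24)*(-142) = -33*(-142) = 4686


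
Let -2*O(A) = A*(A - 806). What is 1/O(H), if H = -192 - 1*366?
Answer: -1/380556 ≈ -2.6277e-6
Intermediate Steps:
H = -558 (H = -192 - 366 = -558)
O(A) = -A*(-806 + A)/2 (O(A) = -A*(A - 806)/2 = -A*(-806 + A)/2)
1/O(H) = 1/((1/2)*(-558)*(806 - 1*(-558))) = 1/((1/2)*(-558)*(806 + 558)) = 1/((1/2)*(-558)*1364) = 1/(-380556) = -1/380556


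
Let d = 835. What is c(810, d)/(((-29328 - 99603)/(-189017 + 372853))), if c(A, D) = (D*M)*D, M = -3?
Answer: 128175055100/42977 ≈ 2.9824e+6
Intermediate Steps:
c(A, D) = -3*D² (c(A, D) = (D*(-3))*D = (-3*D)*D = -3*D²)
c(810, d)/(((-29328 - 99603)/(-189017 + 372853))) = (-3*835²)/(((-29328 - 99603)/(-189017 + 372853))) = (-3*697225)/((-128931/183836)) = -2091675/((-128931*1/183836)) = -2091675/(-128931/183836) = -2091675*(-183836/128931) = 128175055100/42977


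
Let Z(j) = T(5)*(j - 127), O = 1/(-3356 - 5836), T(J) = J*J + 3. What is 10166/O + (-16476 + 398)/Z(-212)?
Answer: -443494100473/4746 ≈ -9.3446e+7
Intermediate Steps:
T(J) = 3 + J**2 (T(J) = J**2 + 3 = 3 + J**2)
O = -1/9192 (O = 1/(-9192) = -1/9192 ≈ -0.00010879)
Z(j) = -3556 + 28*j (Z(j) = (3 + 5**2)*(j - 127) = (3 + 25)*(-127 + j) = 28*(-127 + j) = -3556 + 28*j)
10166/O + (-16476 + 398)/Z(-212) = 10166/(-1/9192) + (-16476 + 398)/(-3556 + 28*(-212)) = 10166*(-9192) - 16078/(-3556 - 5936) = -93445872 - 16078/(-9492) = -93445872 - 16078*(-1/9492) = -93445872 + 8039/4746 = -443494100473/4746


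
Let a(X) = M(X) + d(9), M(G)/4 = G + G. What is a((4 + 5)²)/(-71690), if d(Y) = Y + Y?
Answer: -333/35845 ≈ -0.0092900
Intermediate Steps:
M(G) = 8*G (M(G) = 4*(G + G) = 4*(2*G) = 8*G)
d(Y) = 2*Y
a(X) = 18 + 8*X (a(X) = 8*X + 2*9 = 8*X + 18 = 18 + 8*X)
a((4 + 5)²)/(-71690) = (18 + 8*(4 + 5)²)/(-71690) = (18 + 8*9²)*(-1/71690) = (18 + 8*81)*(-1/71690) = (18 + 648)*(-1/71690) = 666*(-1/71690) = -333/35845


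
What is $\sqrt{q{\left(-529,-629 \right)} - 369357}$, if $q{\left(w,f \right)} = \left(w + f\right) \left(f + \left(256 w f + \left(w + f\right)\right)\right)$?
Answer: $i \sqrt{98638703979} \approx 3.1407 \cdot 10^{5} i$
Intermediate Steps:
$q{\left(w,f \right)} = \left(f + w\right) \left(w + 2 f + 256 f w\right)$ ($q{\left(w,f \right)} = \left(f + w\right) \left(f + \left(256 f w + \left(f + w\right)\right)\right) = \left(f + w\right) \left(f + \left(f + w + 256 f w\right)\right) = \left(f + w\right) \left(w + 2 f + 256 f w\right)$)
$\sqrt{q{\left(-529,-629 \right)} - 369357} = \sqrt{\left(\left(-529\right)^{2} + 2 \left(-629\right)^{2} + 3 \left(-629\right) \left(-529\right) + 256 \left(-629\right) \left(-529\right)^{2} + 256 \left(-529\right) \left(-629\right)^{2}\right) - 369357} = \sqrt{\left(279841 + 2 \cdot 395641 + 998223 + 256 \left(-629\right) 279841 + 256 \left(-529\right) 395641\right) - 369357} = \sqrt{\left(279841 + 791282 + 998223 - 45061117184 - 53579286784\right) - 369357} = \sqrt{-98638334622 - 369357} = \sqrt{-98638703979} = i \sqrt{98638703979}$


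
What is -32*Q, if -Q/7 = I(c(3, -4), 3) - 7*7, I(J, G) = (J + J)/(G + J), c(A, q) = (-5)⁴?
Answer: -1653232/157 ≈ -10530.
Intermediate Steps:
c(A, q) = 625
I(J, G) = 2*J/(G + J) (I(J, G) = (2*J)/(G + J) = 2*J/(G + J))
Q = 103327/314 (Q = -7*(2*625/(3 + 625) - 7*7) = -7*(2*625/628 - 49) = -7*(2*625*(1/628) - 49) = -7*(625/314 - 49) = -7*(-14761/314) = 103327/314 ≈ 329.07)
-32*Q = -32*103327/314 = -1653232/157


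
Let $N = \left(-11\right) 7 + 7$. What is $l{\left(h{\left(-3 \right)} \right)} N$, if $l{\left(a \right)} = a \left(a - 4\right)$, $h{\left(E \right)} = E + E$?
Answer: $-4200$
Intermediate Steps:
$h{\left(E \right)} = 2 E$
$l{\left(a \right)} = a \left(-4 + a\right)$
$N = -70$ ($N = -77 + 7 = -70$)
$l{\left(h{\left(-3 \right)} \right)} N = 2 \left(-3\right) \left(-4 + 2 \left(-3\right)\right) \left(-70\right) = - 6 \left(-4 - 6\right) \left(-70\right) = \left(-6\right) \left(-10\right) \left(-70\right) = 60 \left(-70\right) = -4200$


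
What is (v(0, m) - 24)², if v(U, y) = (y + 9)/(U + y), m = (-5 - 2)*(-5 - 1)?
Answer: 101761/196 ≈ 519.19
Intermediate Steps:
m = 42 (m = -7*(-6) = 42)
v(U, y) = (9 + y)/(U + y)
(v(0, m) - 24)² = ((9 + 42)/(0 + 42) - 24)² = (51/42 - 24)² = ((1/42)*51 - 24)² = (17/14 - 24)² = (-319/14)² = 101761/196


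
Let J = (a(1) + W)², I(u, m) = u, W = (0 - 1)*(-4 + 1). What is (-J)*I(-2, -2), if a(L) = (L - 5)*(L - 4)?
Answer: 450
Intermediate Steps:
W = 3 (W = -1*(-3) = 3)
a(L) = (-5 + L)*(-4 + L)
J = 225 (J = ((20 + 1² - 9*1) + 3)² = ((20 + 1 - 9) + 3)² = (12 + 3)² = 15² = 225)
(-J)*I(-2, -2) = -1*225*(-2) = -225*(-2) = 450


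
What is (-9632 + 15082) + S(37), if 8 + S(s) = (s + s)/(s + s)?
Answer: 5443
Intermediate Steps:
S(s) = -7 (S(s) = -8 + (s + s)/(s + s) = -8 + (2*s)/((2*s)) = -8 + (2*s)*(1/(2*s)) = -8 + 1 = -7)
(-9632 + 15082) + S(37) = (-9632 + 15082) - 7 = 5450 - 7 = 5443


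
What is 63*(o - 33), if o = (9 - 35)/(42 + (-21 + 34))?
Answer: -115983/55 ≈ -2108.8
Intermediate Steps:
o = -26/55 (o = -26/(42 + 13) = -26/55 ≈ -0.47273)
63*(o - 33) = 63*(-26/55 - 33) = 63*(-1841/55) = -115983/55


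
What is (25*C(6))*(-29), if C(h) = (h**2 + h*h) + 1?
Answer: -52925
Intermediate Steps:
C(h) = 1 + 2*h**2 (C(h) = (h**2 + h**2) + 1 = 2*h**2 + 1 = 1 + 2*h**2)
(25*C(6))*(-29) = (25*(1 + 2*6**2))*(-29) = (25*(1 + 2*36))*(-29) = (25*(1 + 72))*(-29) = (25*73)*(-29) = 1825*(-29) = -52925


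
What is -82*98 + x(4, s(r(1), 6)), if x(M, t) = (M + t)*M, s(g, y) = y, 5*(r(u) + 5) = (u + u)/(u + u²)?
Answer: -7996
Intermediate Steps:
r(u) = -5 + 2*u/(5*(u + u²)) (r(u) = -5 + ((u + u)/(u + u²))/5 = -5 + ((2*u)/(u + u²))/5 = -5 + (2*u/(u + u²))/5 = -5 + 2*u/(5*(u + u²)))
x(M, t) = M*(M + t)
-82*98 + x(4, s(r(1), 6)) = -82*98 + 4*(4 + 6) = -8036 + 4*10 = -8036 + 40 = -7996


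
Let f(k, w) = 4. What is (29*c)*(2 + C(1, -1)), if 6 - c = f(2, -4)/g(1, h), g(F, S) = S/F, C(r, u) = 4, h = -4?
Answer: 1218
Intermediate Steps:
c = 7 (c = 6 - 4/((-4/1)) = 6 - 4/((-4*1)) = 6 - 4/(-4) = 6 - 4*(-1)/4 = 6 - 1*(-1) = 6 + 1 = 7)
(29*c)*(2 + C(1, -1)) = (29*7)*(2 + 4) = 203*6 = 1218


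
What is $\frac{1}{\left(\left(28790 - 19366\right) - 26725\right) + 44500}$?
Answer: $\frac{1}{27199} \approx 3.6766 \cdot 10^{-5}$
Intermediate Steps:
$\frac{1}{\left(\left(28790 - 19366\right) - 26725\right) + 44500} = \frac{1}{\left(9424 - 26725\right) + 44500} = \frac{1}{-17301 + 44500} = \frac{1}{27199}$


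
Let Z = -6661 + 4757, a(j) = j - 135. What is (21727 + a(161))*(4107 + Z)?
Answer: 47921859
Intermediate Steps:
a(j) = -135 + j
Z = -1904
(21727 + a(161))*(4107 + Z) = (21727 + (-135 + 161))*(4107 - 1904) = (21727 + 26)*2203 = 21753*2203 = 47921859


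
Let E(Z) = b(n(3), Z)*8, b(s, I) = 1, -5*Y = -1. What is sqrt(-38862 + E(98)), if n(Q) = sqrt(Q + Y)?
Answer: I*sqrt(38854) ≈ 197.11*I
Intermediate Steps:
Y = 1/5 (Y = -1/5*(-1) = 1/5 ≈ 0.20000)
n(Q) = sqrt(1/5 + Q) (n(Q) = sqrt(Q + 1/5) = sqrt(1/5 + Q))
E(Z) = 8 (E(Z) = 1*8 = 8)
sqrt(-38862 + E(98)) = sqrt(-38862 + 8) = sqrt(-38854) = I*sqrt(38854)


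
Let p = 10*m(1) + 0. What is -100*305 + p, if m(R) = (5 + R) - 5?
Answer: -30490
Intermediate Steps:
m(R) = R
p = 10 (p = 10*1 + 0 = 10 + 0 = 10)
-100*305 + p = -100*305 + 10 = -30500 + 10 = -30490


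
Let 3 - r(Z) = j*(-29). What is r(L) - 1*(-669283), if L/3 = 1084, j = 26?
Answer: 670040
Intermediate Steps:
L = 3252 (L = 3*1084 = 3252)
r(Z) = 757 (r(Z) = 3 - 26*(-29) = 3 - 1*(-754) = 3 + 754 = 757)
r(L) - 1*(-669283) = 757 - 1*(-669283) = 757 + 669283 = 670040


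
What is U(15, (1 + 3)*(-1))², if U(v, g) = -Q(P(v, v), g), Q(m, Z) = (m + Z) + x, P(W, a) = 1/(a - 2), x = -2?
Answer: 5929/169 ≈ 35.083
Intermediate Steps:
P(W, a) = 1/(-2 + a)
Q(m, Z) = -2 + Z + m (Q(m, Z) = (m + Z) - 2 = (Z + m) - 2 = -2 + Z + m)
U(v, g) = 2 - g - 1/(-2 + v) (U(v, g) = -(-2 + g + 1/(-2 + v)) = 2 - g - 1/(-2 + v))
U(15, (1 + 3)*(-1))² = ((-1 + (-2 + 15)*(2 - (1 + 3)*(-1)))/(-2 + 15))² = ((-1 + 13*(2 - 4*(-1)))/13)² = ((-1 + 13*(2 - 1*(-4)))/13)² = ((-1 + 13*(2 + 4))/13)² = ((-1 + 13*6)/13)² = ((-1 + 78)/13)² = ((1/13)*77)² = (77/13)² = 5929/169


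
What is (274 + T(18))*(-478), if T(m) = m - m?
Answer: -130972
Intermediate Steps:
T(m) = 0
(274 + T(18))*(-478) = (274 + 0)*(-478) = 274*(-478) = -130972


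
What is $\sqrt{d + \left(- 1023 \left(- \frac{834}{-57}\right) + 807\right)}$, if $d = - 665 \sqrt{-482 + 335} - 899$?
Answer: $\frac{\sqrt{-5436698 - 1680455 i \sqrt{3}}}{19} \approx 31.8 - 126.77 i$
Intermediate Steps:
$d = -899 - 4655 i \sqrt{3}$ ($d = - 665 \sqrt{-147} - 899 = - 665 \cdot 7 i \sqrt{3} - 899 = - 4655 i \sqrt{3} - 899 = -899 - 4655 i \sqrt{3} \approx -899.0 - 8062.7 i$)
$\sqrt{d + \left(- 1023 \left(- \frac{834}{-57}\right) + 807\right)} = \sqrt{\left(-899 - 4655 i \sqrt{3}\right) + \left(- 1023 \left(- \frac{834}{-57}\right) + 807\right)} = \sqrt{\left(-899 - 4655 i \sqrt{3}\right) + \left(- 1023 \left(\left(-834\right) \left(- \frac{1}{57}\right)\right) + 807\right)} = \sqrt{\left(-899 - 4655 i \sqrt{3}\right) + \left(\left(-1023\right) \frac{278}{19} + 807\right)} = \sqrt{\left(-899 - 4655 i \sqrt{3}\right) + \left(- \frac{284394}{19} + 807\right)} = \sqrt{\left(-899 - 4655 i \sqrt{3}\right) - \frac{269061}{19}} = \sqrt{- \frac{286142}{19} - 4655 i \sqrt{3}}$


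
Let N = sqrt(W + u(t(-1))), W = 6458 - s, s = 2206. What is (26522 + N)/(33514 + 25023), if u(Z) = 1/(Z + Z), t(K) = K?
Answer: 26522/58537 + sqrt(17006)/117074 ≈ 0.45420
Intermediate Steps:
u(Z) = 1/(2*Z)
W = 4252 (W = 6458 - 1*2206 = 6458 - 2206 = 4252)
N = sqrt(17006)/2 (N = sqrt(4252 + (1/2)/(-1)) = sqrt(4252 + (1/2)*(-1)) = sqrt(4252 - 1/2) = sqrt(8503/2) = sqrt(17006)/2 ≈ 65.203)
(26522 + N)/(33514 + 25023) = (26522 + sqrt(17006)/2)/(33514 + 25023) = (26522 + sqrt(17006)/2)/58537 = (26522 + sqrt(17006)/2)*(1/58537) = 26522/58537 + sqrt(17006)/117074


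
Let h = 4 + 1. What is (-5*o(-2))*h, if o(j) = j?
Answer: 50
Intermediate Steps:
h = 5
(-5*o(-2))*h = -5*(-2)*5 = 10*5 = 50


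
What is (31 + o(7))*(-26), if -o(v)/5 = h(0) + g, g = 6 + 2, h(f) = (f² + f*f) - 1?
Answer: 104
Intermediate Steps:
h(f) = -1 + 2*f² (h(f) = (f² + f²) - 1 = 2*f² - 1 = -1 + 2*f²)
g = 8
o(v) = -35 (o(v) = -5*((-1 + 2*0²) + 8) = -5*((-1 + 2*0) + 8) = -5*((-1 + 0) + 8) = -5*(-1 + 8) = -5*7 = -35)
(31 + o(7))*(-26) = (31 - 35)*(-26) = -4*(-26) = 104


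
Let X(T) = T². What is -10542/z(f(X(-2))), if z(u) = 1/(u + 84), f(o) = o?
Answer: -927696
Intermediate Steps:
z(u) = 1/(84 + u)
-10542/z(f(X(-2))) = -10542/(1/(84 + (-2)²)) = -10542/(1/(84 + 4)) = -10542/(1/88) = -10542/1/88 = -10542*88 = -927696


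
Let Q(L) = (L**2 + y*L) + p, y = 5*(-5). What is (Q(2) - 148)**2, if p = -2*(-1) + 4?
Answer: 35344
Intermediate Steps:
p = 6 (p = 2 + 4 = 6)
y = -25
Q(L) = 6 + L**2 - 25*L (Q(L) = (L**2 - 25*L) + 6 = 6 + L**2 - 25*L)
(Q(2) - 148)**2 = ((6 + 2**2 - 25*2) - 148)**2 = ((6 + 4 - 50) - 148)**2 = (-40 - 148)**2 = (-188)**2 = 35344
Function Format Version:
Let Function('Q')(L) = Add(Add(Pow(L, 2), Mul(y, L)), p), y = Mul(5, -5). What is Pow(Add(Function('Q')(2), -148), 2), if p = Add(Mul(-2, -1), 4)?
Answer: 35344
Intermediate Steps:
p = 6 (p = Add(2, 4) = 6)
y = -25
Function('Q')(L) = Add(6, Pow(L, 2), Mul(-25, L)) (Function('Q')(L) = Add(Add(Pow(L, 2), Mul(-25, L)), 6) = Add(6, Pow(L, 2), Mul(-25, L)))
Pow(Add(Function('Q')(2), -148), 2) = Pow(Add(Add(6, Pow(2, 2), Mul(-25, 2)), -148), 2) = Pow(Add(Add(6, 4, -50), -148), 2) = Pow(Add(-40, -148), 2) = Pow(-188, 2) = 35344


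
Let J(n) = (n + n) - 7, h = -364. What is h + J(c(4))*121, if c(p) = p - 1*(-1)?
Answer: -1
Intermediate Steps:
c(p) = 1 + p (c(p) = p + 1 = 1 + p)
J(n) = -7 + 2*n (J(n) = 2*n - 7 = -7 + 2*n)
h + J(c(4))*121 = -364 + (-7 + 2*(1 + 4))*121 = -364 + (-7 + 2*5)*121 = -364 + (-7 + 10)*121 = -364 + 3*121 = -364 + 363 = -1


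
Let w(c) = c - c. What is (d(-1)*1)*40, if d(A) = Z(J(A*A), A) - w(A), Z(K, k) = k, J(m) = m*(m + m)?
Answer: -40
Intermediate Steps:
w(c) = 0
J(m) = 2*m² (J(m) = m*(2*m) = 2*m²)
d(A) = A (d(A) = A - 1*0 = A + 0 = A)
(d(-1)*1)*40 = -1*1*40 = -1*40 = -40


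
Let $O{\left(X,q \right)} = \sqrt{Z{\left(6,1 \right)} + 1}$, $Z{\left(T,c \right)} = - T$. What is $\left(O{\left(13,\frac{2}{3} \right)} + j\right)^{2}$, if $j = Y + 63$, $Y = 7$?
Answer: $\left(70 + i \sqrt{5}\right)^{2} \approx 4895.0 + 313.05 i$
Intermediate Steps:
$O{\left(X,q \right)} = i \sqrt{5}$ ($O{\left(X,q \right)} = \sqrt{\left(-1\right) 6 + 1} = \sqrt{-6 + 1} = \sqrt{-5} = i \sqrt{5}$)
$j = 70$ ($j = 7 + 63 = 70$)
$\left(O{\left(13,\frac{2}{3} \right)} + j\right)^{2} = \left(i \sqrt{5} + 70\right)^{2} = \left(70 + i \sqrt{5}\right)^{2}$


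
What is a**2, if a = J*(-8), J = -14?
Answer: 12544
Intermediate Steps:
a = 112 (a = -14*(-8) = 112)
a**2 = 112**2 = 12544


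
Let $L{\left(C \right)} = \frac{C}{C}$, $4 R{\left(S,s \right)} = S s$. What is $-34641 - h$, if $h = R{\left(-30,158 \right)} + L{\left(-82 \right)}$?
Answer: $-33457$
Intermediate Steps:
$R{\left(S,s \right)} = \frac{S s}{4}$
$L{\left(C \right)} = 1$
$h = -1184$ ($h = \frac{1}{4} \left(-30\right) 158 + 1 = -1185 + 1 = -1184$)
$-34641 - h = -34641 - -1184 = -34641 + 1184 = -33457$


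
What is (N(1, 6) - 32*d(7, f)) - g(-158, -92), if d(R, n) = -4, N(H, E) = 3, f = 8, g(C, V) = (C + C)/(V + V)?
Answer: 5947/46 ≈ 129.28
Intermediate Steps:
g(C, V) = C/V (g(C, V) = (2*C)/((2*V)) = (2*C)*(1/(2*V)) = C/V)
(N(1, 6) - 32*d(7, f)) - g(-158, -92) = (3 - 32*(-4)) - (-158)/(-92) = (3 + 128) - (-158)*(-1)/92 = 131 - 1*79/46 = 131 - 79/46 = 5947/46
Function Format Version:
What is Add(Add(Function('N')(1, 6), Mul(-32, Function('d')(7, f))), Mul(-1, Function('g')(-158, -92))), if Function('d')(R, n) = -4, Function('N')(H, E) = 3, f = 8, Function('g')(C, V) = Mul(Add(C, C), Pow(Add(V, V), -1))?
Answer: Rational(5947, 46) ≈ 129.28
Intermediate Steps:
Function('g')(C, V) = Mul(C, Pow(V, -1)) (Function('g')(C, V) = Mul(Mul(2, C), Pow(Mul(2, V), -1)) = Mul(Mul(2, C), Mul(Rational(1, 2), Pow(V, -1))) = Mul(C, Pow(V, -1)))
Add(Add(Function('N')(1, 6), Mul(-32, Function('d')(7, f))), Mul(-1, Function('g')(-158, -92))) = Add(Add(3, Mul(-32, -4)), Mul(-1, Mul(-158, Pow(-92, -1)))) = Add(Add(3, 128), Mul(-1, Mul(-158, Rational(-1, 92)))) = Add(131, Mul(-1, Rational(79, 46))) = Add(131, Rational(-79, 46)) = Rational(5947, 46)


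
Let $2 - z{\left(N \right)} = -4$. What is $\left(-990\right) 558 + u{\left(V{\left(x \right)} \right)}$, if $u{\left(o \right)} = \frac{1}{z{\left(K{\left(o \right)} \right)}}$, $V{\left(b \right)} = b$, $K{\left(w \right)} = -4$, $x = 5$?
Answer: $- \frac{3314519}{6} \approx -5.5242 \cdot 10^{5}$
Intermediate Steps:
$z{\left(N \right)} = 6$ ($z{\left(N \right)} = 2 - -4 = 2 + 4 = 6$)
$u{\left(o \right)} = \frac{1}{6}$
$\left(-990\right) 558 + u{\left(V{\left(x \right)} \right)} = \left(-990\right) 558 + \frac{1}{6} = -552420 + \frac{1}{6} = - \frac{3314519}{6}$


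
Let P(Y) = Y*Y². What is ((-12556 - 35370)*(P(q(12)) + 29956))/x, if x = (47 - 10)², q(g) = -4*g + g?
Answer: 800364200/1369 ≈ 5.8463e+5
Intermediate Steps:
q(g) = -3*g
P(Y) = Y³
x = 1369 (x = 37² = 1369)
((-12556 - 35370)*(P(q(12)) + 29956))/x = ((-12556 - 35370)*((-3*12)³ + 29956))/1369 = -47926*((-36)³ + 29956)*(1/1369) = -47926*(-46656 + 29956)*(1/1369) = -47926*(-16700)*(1/1369) = 800364200*(1/1369) = 800364200/1369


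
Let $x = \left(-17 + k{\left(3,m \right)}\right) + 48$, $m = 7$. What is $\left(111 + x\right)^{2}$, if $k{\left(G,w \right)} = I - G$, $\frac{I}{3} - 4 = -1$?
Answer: $21904$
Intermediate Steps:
$I = 9$ ($I = 12 + 3 \left(-1\right) = 12 - 3 = 9$)
$k{\left(G,w \right)} = 9 - G$
$x = 37$ ($x = \left(-17 + \left(9 - 3\right)\right) + 48 = \left(-17 + 6\right) + 48 = -11 + 48 = 37$)
$\left(111 + x\right)^{2} = \left(111 + 37\right)^{2} = 148^{2} = 21904$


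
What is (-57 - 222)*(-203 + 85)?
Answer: 32922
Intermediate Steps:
(-57 - 222)*(-203 + 85) = -279*(-118) = 32922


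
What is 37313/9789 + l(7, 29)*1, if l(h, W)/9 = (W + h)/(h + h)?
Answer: 1847009/68523 ≈ 26.955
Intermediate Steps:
l(h, W) = 9*(W + h)/(2*h) (l(h, W) = 9*((W + h)/(h + h)) = 9*((W + h)/((2*h))) = 9*((W + h)*(1/(2*h))) = 9*((W + h)/(2*h)) = 9*(W + h)/(2*h))
37313/9789 + l(7, 29)*1 = 37313/9789 + ((9/2)*(29 + 7)/7)*1 = 37313*(1/9789) + ((9/2)*(⅐)*36)*1 = 37313/9789 + (162/7)*1 = 37313/9789 + 162/7 = 1847009/68523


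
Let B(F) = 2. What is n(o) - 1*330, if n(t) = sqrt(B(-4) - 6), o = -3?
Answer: -330 + 2*I ≈ -330.0 + 2.0*I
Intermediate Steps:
n(t) = 2*I (n(t) = sqrt(2 - 6) = sqrt(-4) = 2*I)
n(o) - 1*330 = 2*I - 1*330 = 2*I - 330 = -330 + 2*I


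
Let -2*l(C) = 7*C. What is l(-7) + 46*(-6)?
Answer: -503/2 ≈ -251.50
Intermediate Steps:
l(C) = -7*C/2
l(-7) + 46*(-6) = -7/2*(-7) + 46*(-6) = 49/2 - 276 = -503/2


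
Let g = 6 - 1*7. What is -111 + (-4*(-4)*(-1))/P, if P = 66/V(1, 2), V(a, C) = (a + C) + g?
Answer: -3679/33 ≈ -111.48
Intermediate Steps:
g = -1 (g = 6 - 7 = -1)
V(a, C) = -1 + C + a (V(a, C) = (a + C) - 1 = (C + a) - 1 = -1 + C + a)
P = 33 (P = 66/(-1 + 2 + 1) = 66/2 = 66*(½) = 33)
-111 + (-4*(-4)*(-1))/P = -111 + (-4*(-4)*(-1))/33 = -111 + (16*(-1))/33 = -111 + (1/33)*(-16) = -111 - 16/33 = -3679/33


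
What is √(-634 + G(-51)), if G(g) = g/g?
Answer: I*√633 ≈ 25.159*I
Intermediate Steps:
G(g) = 1
√(-634 + G(-51)) = √(-634 + 1) = √(-633) = I*√633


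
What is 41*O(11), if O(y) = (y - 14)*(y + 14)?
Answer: -3075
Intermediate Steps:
O(y) = (-14 + y)*(14 + y)
41*O(11) = 41*(-196 + 11²) = 41*(-196 + 121) = 41*(-75) = -3075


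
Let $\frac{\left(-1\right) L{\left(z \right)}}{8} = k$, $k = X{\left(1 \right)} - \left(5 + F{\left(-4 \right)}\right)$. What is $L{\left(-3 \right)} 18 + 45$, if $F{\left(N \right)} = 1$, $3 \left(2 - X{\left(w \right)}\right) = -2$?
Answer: $525$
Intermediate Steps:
$X{\left(w \right)} = \frac{8}{3}$ ($X{\left(w \right)} = 2 - - \frac{2}{3} = 2 + \frac{2}{3} = \frac{8}{3}$)
$k = - \frac{10}{3}$ ($k = \frac{8}{3} - \left(5 + 1\right) = \frac{8}{3} - 6 = - \frac{10}{3} \approx -3.3333$)
$L{\left(z \right)} = \frac{80}{3}$ ($L{\left(z \right)} = \left(-8\right) \left(- \frac{10}{3}\right) = \frac{80}{3}$)
$L{\left(-3 \right)} 18 + 45 = \frac{80}{3} \cdot 18 + 45 = 480 + 45 = 525$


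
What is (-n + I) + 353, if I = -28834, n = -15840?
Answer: -12641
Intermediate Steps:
(-n + I) + 353 = (-1*(-15840) - 28834) + 353 = (15840 - 28834) + 353 = -12994 + 353 = -12641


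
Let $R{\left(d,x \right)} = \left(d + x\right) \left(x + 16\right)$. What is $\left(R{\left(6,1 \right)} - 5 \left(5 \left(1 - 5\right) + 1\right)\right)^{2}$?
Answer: $45796$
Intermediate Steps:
$R{\left(d,x \right)} = \left(16 + x\right) \left(d + x\right)$ ($R{\left(d,x \right)} = \left(d + x\right) \left(16 + x\right) = \left(16 + x\right) \left(d + x\right)$)
$\left(R{\left(6,1 \right)} - 5 \left(5 \left(1 - 5\right) + 1\right)\right)^{2} = \left(\left(1^{2} + 16 \cdot 6 + 16 \cdot 1 + 6 \cdot 1\right) - 5 \left(5 \left(1 - 5\right) + 1\right)\right)^{2} = \left(\left(1 + 96 + 16 + 6\right) - 5 \left(5 \left(-4\right) + 1\right)\right)^{2} = \left(119 - 5 \left(-20 + 1\right)\right)^{2} = \left(119 - -95\right)^{2} = \left(119 + 95\right)^{2} = 214^{2} = 45796$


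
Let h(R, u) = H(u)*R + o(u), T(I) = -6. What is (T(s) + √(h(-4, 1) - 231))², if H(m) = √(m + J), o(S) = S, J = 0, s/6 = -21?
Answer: 9*(2 - I*√26)² ≈ -198.0 - 183.56*I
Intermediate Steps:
s = -126 (s = 6*(-21) = -126)
H(m) = √m (H(m) = √(m + 0) = √m)
h(R, u) = u + R*√u (h(R, u) = √u*R + u = R*√u + u = u + R*√u)
(T(s) + √(h(-4, 1) - 231))² = (-6 + √((1 - 4*√1) - 231))² = (-6 + √((1 - 4*1) - 231))² = (-6 + √((1 - 4) - 231))² = (-6 + √(-3 - 231))² = (-6 + √(-234))² = (-6 + 3*I*√26)²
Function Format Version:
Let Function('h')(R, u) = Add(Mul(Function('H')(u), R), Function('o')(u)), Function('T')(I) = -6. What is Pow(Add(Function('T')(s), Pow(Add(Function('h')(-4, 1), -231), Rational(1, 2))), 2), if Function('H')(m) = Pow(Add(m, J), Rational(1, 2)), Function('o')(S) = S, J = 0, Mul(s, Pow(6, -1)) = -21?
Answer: Mul(9, Pow(Add(2, Mul(-1, I, Pow(26, Rational(1, 2)))), 2)) ≈ Add(-198.00, Mul(-183.56, I))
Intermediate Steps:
s = -126 (s = Mul(6, -21) = -126)
Function('H')(m) = Pow(m, Rational(1, 2)) (Function('H')(m) = Pow(Add(m, 0), Rational(1, 2)) = Pow(m, Rational(1, 2)))
Function('h')(R, u) = Add(u, Mul(R, Pow(u, Rational(1, 2)))) (Function('h')(R, u) = Add(Mul(Pow(u, Rational(1, 2)), R), u) = Add(Mul(R, Pow(u, Rational(1, 2))), u) = Add(u, Mul(R, Pow(u, Rational(1, 2)))))
Pow(Add(Function('T')(s), Pow(Add(Function('h')(-4, 1), -231), Rational(1, 2))), 2) = Pow(Add(-6, Pow(Add(Add(1, Mul(-4, Pow(1, Rational(1, 2)))), -231), Rational(1, 2))), 2) = Pow(Add(-6, Pow(Add(Add(1, Mul(-4, 1)), -231), Rational(1, 2))), 2) = Pow(Add(-6, Pow(Add(Add(1, -4), -231), Rational(1, 2))), 2) = Pow(Add(-6, Pow(Add(-3, -231), Rational(1, 2))), 2) = Pow(Add(-6, Pow(-234, Rational(1, 2))), 2) = Pow(Add(-6, Mul(3, I, Pow(26, Rational(1, 2)))), 2)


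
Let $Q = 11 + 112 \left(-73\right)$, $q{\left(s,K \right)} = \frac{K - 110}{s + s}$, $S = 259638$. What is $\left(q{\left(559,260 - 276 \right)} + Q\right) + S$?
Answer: $\frac{140573344}{559} \approx 2.5147 \cdot 10^{5}$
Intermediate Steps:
$q{\left(s,K \right)} = \frac{-110 + K}{2 s}$
$Q = -8165$ ($Q = 11 - 8176 = -8165$)
$\left(q{\left(559,260 - 276 \right)} + Q\right) + S = \left(\frac{-110 + \left(260 - 276\right)}{2 \cdot 559} - 8165\right) + 259638 = \left(\frac{1}{2} \cdot \frac{1}{559} \left(-110 - 16\right) - 8165\right) + 259638 = \left(\frac{1}{2} \cdot \frac{1}{559} \left(-126\right) - 8165\right) + 259638 = \left(- \frac{63}{559} - 8165\right) + 259638 = - \frac{4564298}{559} + 259638 = \frac{140573344}{559}$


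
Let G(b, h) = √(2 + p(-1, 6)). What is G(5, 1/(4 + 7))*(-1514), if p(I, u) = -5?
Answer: -1514*I*√3 ≈ -2622.3*I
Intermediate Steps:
G(b, h) = I*√3 (G(b, h) = √(2 - 5) = √(-3) = I*√3)
G(5, 1/(4 + 7))*(-1514) = (I*√3)*(-1514) = -1514*I*√3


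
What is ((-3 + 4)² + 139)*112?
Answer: 15680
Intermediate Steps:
((-3 + 4)² + 139)*112 = (1² + 139)*112 = (1 + 139)*112 = 140*112 = 15680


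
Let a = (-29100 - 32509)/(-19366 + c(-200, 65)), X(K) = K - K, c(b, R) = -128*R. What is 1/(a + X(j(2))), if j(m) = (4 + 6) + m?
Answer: 27686/61609 ≈ 0.44938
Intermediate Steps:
j(m) = 10 + m
X(K) = 0
a = 61609/27686 (a = (-29100 - 32509)/(-19366 - 128*65) = -61609/(-19366 - 8320) = -61609/(-27686) = -61609*(-1/27686) = 61609/27686 ≈ 2.2253)
1/(a + X(j(2))) = 1/(61609/27686 + 0) = 1/(61609/27686) = 27686/61609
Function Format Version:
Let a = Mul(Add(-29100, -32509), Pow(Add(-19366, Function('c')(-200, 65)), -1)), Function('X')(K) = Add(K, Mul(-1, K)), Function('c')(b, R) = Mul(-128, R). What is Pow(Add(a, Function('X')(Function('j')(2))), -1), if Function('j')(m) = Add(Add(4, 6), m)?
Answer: Rational(27686, 61609) ≈ 0.44938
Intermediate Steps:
Function('j')(m) = Add(10, m)
Function('X')(K) = 0
a = Rational(61609, 27686) (a = Mul(Add(-29100, -32509), Pow(Add(-19366, Mul(-128, 65)), -1)) = Mul(-61609, Pow(Add(-19366, -8320), -1)) = Mul(-61609, Pow(-27686, -1)) = Mul(-61609, Rational(-1, 27686)) = Rational(61609, 27686) ≈ 2.2253)
Pow(Add(a, Function('X')(Function('j')(2))), -1) = Pow(Add(Rational(61609, 27686), 0), -1) = Pow(Rational(61609, 27686), -1) = Rational(27686, 61609)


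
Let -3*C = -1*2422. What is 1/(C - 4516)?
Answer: -3/11126 ≈ -0.00026964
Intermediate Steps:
C = 2422/3 (C = -(-1)*2422/3 = -⅓*(-2422) = 2422/3 ≈ 807.33)
1/(C - 4516) = 1/(2422/3 - 4516) = 1/(-11126/3) = -3/11126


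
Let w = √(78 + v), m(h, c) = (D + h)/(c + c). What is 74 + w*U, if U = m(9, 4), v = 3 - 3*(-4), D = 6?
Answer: 74 + 15*√93/8 ≈ 92.082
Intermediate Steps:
v = 15 (v = 3 + 12 = 15)
m(h, c) = (6 + h)/(2*c) (m(h, c) = (6 + h)/(c + c) = (6 + h)/((2*c)) = (6 + h)*(1/(2*c)) = (6 + h)/(2*c))
U = 15/8 (U = (½)*(6 + 9)/4 = (½)*(¼)*15 = 15/8 ≈ 1.8750)
w = √93 (w = √(78 + 15) = √93 ≈ 9.6436)
74 + w*U = 74 + √93*(15/8) = 74 + 15*√93/8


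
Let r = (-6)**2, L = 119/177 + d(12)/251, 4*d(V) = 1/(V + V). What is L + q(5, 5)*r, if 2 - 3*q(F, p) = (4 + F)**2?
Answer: -1346781605/1421664 ≈ -947.33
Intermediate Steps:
d(V) = 1/(8*V) (d(V) = 1/(4*(V + V)) = 1/(4*((2*V))) = (1/(2*V))/4 = 1/(8*V))
q(F, p) = 2/3 - (4 + F)**2/3
L = 955867/1421664 (L = 119/177 + ((1/8)/12)/251 = 119*(1/177) + ((1/8)*(1/12))*(1/251) = 119/177 + (1/96)*(1/251) = 119/177 + 1/24096 = 955867/1421664 ≈ 0.67236)
r = 36
L + q(5, 5)*r = 955867/1421664 + (2/3 - (4 + 5)**2/3)*36 = 955867/1421664 + (2/3 - 1/3*9**2)*36 = 955867/1421664 + (2/3 - 1/3*81)*36 = 955867/1421664 + (2/3 - 27)*36 = 955867/1421664 - 79/3*36 = 955867/1421664 - 948 = -1346781605/1421664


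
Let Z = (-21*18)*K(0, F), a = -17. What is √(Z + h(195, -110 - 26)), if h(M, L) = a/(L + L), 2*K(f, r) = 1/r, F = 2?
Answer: I*√1511/4 ≈ 9.7179*I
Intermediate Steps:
K(f, r) = 1/(2*r)
Z = -189/2 (Z = (-21*18)*((½)/2) = -189/2 ≈ -94.500)
h(M, L) = -17/(2*L) (h(M, L) = -17/(L + L) = -17/(2*L))
√(Z + h(195, -110 - 26)) = √(-189/2 - 17/(2*(-110 - 26))) = √(-189/2 - 17/2/(-136)) = √(-189/2 - 17/2*(-1/136)) = √(-189/2 + 1/16) = √(-1511/16) = I*√1511/4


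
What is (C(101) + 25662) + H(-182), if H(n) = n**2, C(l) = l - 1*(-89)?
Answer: 58976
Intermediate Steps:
C(l) = 89 + l (C(l) = l + 89 = 89 + l)
(C(101) + 25662) + H(-182) = ((89 + 101) + 25662) + (-182)**2 = (190 + 25662) + 33124 = 25852 + 33124 = 58976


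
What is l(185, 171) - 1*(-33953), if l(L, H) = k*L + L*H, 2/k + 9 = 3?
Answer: 196579/3 ≈ 65526.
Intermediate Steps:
k = -1/3 (k = 2/(-9 + 3) = 2/(-6) = 2*(-1/6) = -1/3 ≈ -0.33333)
l(L, H) = -L/3 + H*L (l(L, H) = -L/3 + L*H = -L/3 + H*L)
l(185, 171) - 1*(-33953) = 185*(-1/3 + 171) - 1*(-33953) = 185*(512/3) + 33953 = 94720/3 + 33953 = 196579/3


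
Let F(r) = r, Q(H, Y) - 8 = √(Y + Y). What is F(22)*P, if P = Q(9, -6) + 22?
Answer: 660 + 44*I*√3 ≈ 660.0 + 76.21*I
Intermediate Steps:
Q(H, Y) = 8 + √2*√Y (Q(H, Y) = 8 + √(Y + Y) = 8 + √(2*Y) = 8 + √2*√Y)
P = 30 + 2*I*√3 (P = (8 + √2*√(-6)) + 22 = (8 + √2*(I*√6)) + 22 = (8 + 2*I*√3) + 22 = 30 + 2*I*√3 ≈ 30.0 + 3.4641*I)
F(22)*P = 22*(30 + 2*I*√3) = 660 + 44*I*√3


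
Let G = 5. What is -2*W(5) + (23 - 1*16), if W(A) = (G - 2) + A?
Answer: -9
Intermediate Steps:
W(A) = 3 + A (W(A) = (5 - 2) + A = 3 + A)
-2*W(5) + (23 - 1*16) = -2*(3 + 5) + (23 - 1*16) = -2*8 + (23 - 16) = -16 + 7 = -9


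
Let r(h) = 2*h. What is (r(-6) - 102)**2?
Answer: 12996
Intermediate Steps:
(r(-6) - 102)**2 = (2*(-6) - 102)**2 = (-12 - 102)**2 = (-114)**2 = 12996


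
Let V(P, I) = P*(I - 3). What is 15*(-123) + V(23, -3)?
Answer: -1983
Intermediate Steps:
V(P, I) = P*(-3 + I)
15*(-123) + V(23, -3) = 15*(-123) + 23*(-3 - 3) = -1845 + 23*(-6) = -1845 - 138 = -1983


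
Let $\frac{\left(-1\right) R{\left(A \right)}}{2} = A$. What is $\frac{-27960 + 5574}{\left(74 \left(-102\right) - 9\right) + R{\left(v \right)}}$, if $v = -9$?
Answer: $\frac{1066}{359} \approx 2.9694$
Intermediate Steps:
$R{\left(A \right)} = - 2 A$
$\frac{-27960 + 5574}{\left(74 \left(-102\right) - 9\right) + R{\left(v \right)}} = \frac{-27960 + 5574}{\left(74 \left(-102\right) - 9\right) - -18} = - \frac{22386}{\left(-7548 - 9\right) + 18} = - \frac{22386}{-7557 + 18} = - \frac{22386}{-7539} = \left(-22386\right) \left(- \frac{1}{7539}\right) = \frac{1066}{359}$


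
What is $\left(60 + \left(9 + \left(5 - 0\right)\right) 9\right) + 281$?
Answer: $467$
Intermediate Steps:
$\left(60 + \left(9 + \left(5 - 0\right)\right) 9\right) + 281 = \left(60 + \left(9 + \left(5 + 0\right)\right) 9\right) + 281 = \left(60 + \left(9 + 5\right) 9\right) + 281 = \left(60 + 14 \cdot 9\right) + 281 = \left(60 + 126\right) + 281 = 186 + 281 = 467$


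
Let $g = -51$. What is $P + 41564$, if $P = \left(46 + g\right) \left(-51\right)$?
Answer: $41819$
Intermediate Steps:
$P = 255$ ($P = \left(46 - 51\right) \left(-51\right) = \left(-5\right) \left(-51\right) = 255$)
$P + 41564 = 255 + 41564 = 41819$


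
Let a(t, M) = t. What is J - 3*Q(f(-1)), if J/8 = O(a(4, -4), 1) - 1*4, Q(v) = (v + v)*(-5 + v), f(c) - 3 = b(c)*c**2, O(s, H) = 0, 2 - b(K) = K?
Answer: -68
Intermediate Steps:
b(K) = 2 - K
f(c) = 3 + c**2*(2 - c) (f(c) = 3 + (2 - c)*c**2 = 3 + c**2*(2 - c))
Q(v) = 2*v*(-5 + v) (Q(v) = (2*v)*(-5 + v) = 2*v*(-5 + v))
J = -32 (J = 8*(0 - 1*4) = 8*(0 - 4) = 8*(-4) = -32)
J - 3*Q(f(-1)) = -32 - 6*(3 + (-1)**2*(2 - 1*(-1)))*(-5 + (3 + (-1)**2*(2 - 1*(-1)))) = -32 - 6*(3 + 1*(2 + 1))*(-5 + (3 + 1*(2 + 1))) = -32 - 6*(3 + 1*3)*(-5 + (3 + 1*3)) = -32 - 6*(3 + 3)*(-5 + (3 + 3)) = -32 - 6*6*(-5 + 6) = -32 - 6*6 = -32 - 3*12 = -32 - 36 = -68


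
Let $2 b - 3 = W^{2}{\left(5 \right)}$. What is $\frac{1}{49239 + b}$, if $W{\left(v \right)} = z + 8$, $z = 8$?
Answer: $\frac{2}{98737} \approx 2.0256 \cdot 10^{-5}$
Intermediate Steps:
$W{\left(v \right)} = 16$ ($W{\left(v \right)} = 8 + 8 = 16$)
$b = \frac{259}{2}$ ($b = \frac{3}{2} + \frac{16^{2}}{2} = \frac{3}{2} + \frac{1}{2} \cdot 256 = \frac{3}{2} + 128 = \frac{259}{2} \approx 129.5$)
$\frac{1}{49239 + b} = \frac{1}{49239 + \frac{259}{2}} = \frac{1}{\frac{98737}{2}} = \frac{2}{98737}$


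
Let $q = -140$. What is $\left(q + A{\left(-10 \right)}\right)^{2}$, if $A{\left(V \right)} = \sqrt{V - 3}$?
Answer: $\left(140 - i \sqrt{13}\right)^{2} \approx 19587.0 - 1009.6 i$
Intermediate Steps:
$A{\left(V \right)} = \sqrt{-3 + V}$
$\left(q + A{\left(-10 \right)}\right)^{2} = \left(-140 + \sqrt{-3 - 10}\right)^{2} = \left(-140 + \sqrt{-13}\right)^{2} = \left(-140 + i \sqrt{13}\right)^{2}$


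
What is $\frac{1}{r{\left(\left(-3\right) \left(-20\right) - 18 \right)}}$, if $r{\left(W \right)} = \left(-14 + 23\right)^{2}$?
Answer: $\frac{1}{81} \approx 0.012346$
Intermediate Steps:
$r{\left(W \right)} = 81$ ($r{\left(W \right)} = 9^{2} = 81$)
$\frac{1}{r{\left(\left(-3\right) \left(-20\right) - 18 \right)}} = \frac{1}{81}$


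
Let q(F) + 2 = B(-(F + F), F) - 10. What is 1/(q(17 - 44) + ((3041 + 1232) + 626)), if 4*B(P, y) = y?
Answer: 4/19521 ≈ 0.00020491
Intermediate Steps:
B(P, y) = y/4
q(F) = -12 + F/4 (q(F) = -2 + (F/4 - 10) = -2 + (-10 + F/4) = -12 + F/4)
1/(q(17 - 44) + ((3041 + 1232) + 626)) = 1/((-12 + (17 - 44)/4) + ((3041 + 1232) + 626)) = 1/((-12 + (1/4)*(-27)) + (4273 + 626)) = 1/((-12 - 27/4) + 4899) = 1/(-75/4 + 4899) = 1/(19521/4) = 4/19521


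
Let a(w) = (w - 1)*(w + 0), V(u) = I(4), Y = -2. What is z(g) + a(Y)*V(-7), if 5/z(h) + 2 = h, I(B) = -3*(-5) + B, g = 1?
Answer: 109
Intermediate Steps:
I(B) = 15 + B
z(h) = 5/(-2 + h)
V(u) = 19 (V(u) = 15 + 4 = 19)
a(w) = w*(-1 + w) (a(w) = (-1 + w)*w = w*(-1 + w))
z(g) + a(Y)*V(-7) = 5/(-2 + 1) - 2*(-1 - 2)*19 = 5/(-1) - 2*(-3)*19 = 5*(-1) + 6*19 = -5 + 114 = 109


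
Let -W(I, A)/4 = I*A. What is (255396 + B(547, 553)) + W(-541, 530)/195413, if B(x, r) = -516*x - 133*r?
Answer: -19619295345/195413 ≈ -1.0040e+5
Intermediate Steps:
W(I, A) = -4*A*I (W(I, A) = -4*I*A = -4*A*I)
(255396 + B(547, 553)) + W(-541, 530)/195413 = (255396 + (-516*547 - 133*553)) - 4*530*(-541)/195413 = (255396 + (-282252 - 73549)) + 1146920*(1/195413) = (255396 - 355801) + 1146920/195413 = -100405 + 1146920/195413 = -19619295345/195413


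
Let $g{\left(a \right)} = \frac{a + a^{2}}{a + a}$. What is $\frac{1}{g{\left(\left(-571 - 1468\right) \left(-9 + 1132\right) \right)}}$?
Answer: $- \frac{1}{1144898} \approx -8.7344 \cdot 10^{-7}$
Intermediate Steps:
$g{\left(a \right)} = \frac{a + a^{2}}{2 a}$
$\frac{1}{g{\left(\left(-571 - 1468\right) \left(-9 + 1132\right) \right)}} = \frac{1}{\frac{1}{2} + \frac{\left(-571 - 1468\right) \left(-9 + 1132\right)}{2}} = \frac{1}{\frac{1}{2} + \frac{\left(-2039\right) 1123}{2}} = \frac{1}{\frac{1}{2} + \frac{1}{2} \left(-2289797\right)} = \frac{1}{\frac{1}{2} - \frac{2289797}{2}} = \frac{1}{-1144898} = - \frac{1}{1144898}$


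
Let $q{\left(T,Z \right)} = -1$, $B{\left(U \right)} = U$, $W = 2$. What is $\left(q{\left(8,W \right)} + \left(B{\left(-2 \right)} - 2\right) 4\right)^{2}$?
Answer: $289$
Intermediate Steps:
$\left(q{\left(8,W \right)} + \left(B{\left(-2 \right)} - 2\right) 4\right)^{2} = \left(-1 + \left(-2 - 2\right) 4\right)^{2} = \left(-1 - 16\right)^{2} = \left(-17\right)^{2} = 289$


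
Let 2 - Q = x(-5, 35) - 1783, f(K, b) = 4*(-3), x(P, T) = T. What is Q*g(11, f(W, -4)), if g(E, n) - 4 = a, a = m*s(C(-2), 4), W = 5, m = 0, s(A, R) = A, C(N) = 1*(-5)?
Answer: 7000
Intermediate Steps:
C(N) = -5
a = 0 (a = 0*(-5) = 0)
f(K, b) = -12
g(E, n) = 4 (g(E, n) = 4 + 0 = 4)
Q = 1750 (Q = 2 - (35 - 1783) = 2 - 1*(-1748) = 2 + 1748 = 1750)
Q*g(11, f(W, -4)) = 1750*4 = 7000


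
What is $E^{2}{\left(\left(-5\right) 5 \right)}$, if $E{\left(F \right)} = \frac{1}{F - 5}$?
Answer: $\frac{1}{900} \approx 0.0011111$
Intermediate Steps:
$E{\left(F \right)} = \frac{1}{-5 + F}$
$E^{2}{\left(\left(-5\right) 5 \right)} = \left(\frac{1}{-5 - 25}\right)^{2} = \left(\frac{1}{-30}\right)^{2} = \left(- \frac{1}{30}\right)^{2} = \frac{1}{900}$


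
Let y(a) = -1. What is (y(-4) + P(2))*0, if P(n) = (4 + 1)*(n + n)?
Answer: 0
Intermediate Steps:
P(n) = 10*n (P(n) = 5*(2*n) = 10*n)
(y(-4) + P(2))*0 = (-1 + 10*2)*0 = (-1 + 20)*0 = 19*0 = 0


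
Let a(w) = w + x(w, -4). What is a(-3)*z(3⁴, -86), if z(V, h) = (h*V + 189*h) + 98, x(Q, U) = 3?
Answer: 0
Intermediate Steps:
a(w) = 3 + w (a(w) = w + 3 = 3 + w)
z(V, h) = 98 + 189*h + V*h (z(V, h) = (V*h + 189*h) + 98 = (189*h + V*h) + 98 = 98 + 189*h + V*h)
a(-3)*z(3⁴, -86) = (3 - 3)*(98 + 189*(-86) + 3⁴*(-86)) = 0*(98 - 16254 + 81*(-86)) = 0*(98 - 16254 - 6966) = 0*(-23122) = 0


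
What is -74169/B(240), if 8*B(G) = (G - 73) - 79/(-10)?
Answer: -1977840/583 ≈ -3392.5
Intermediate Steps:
B(G) = -651/80 + G/8 (B(G) = ((G - 73) - 79/(-10))/8 = ((-73 + G) - 79*(-⅒))/8 = ((-73 + G) + 79/10)/8 = (-651/10 + G)/8 = -651/80 + G/8)
-74169/B(240) = -74169/(-651/80 + (⅛)*240) = -74169/(-651/80 + 30) = -74169/1749/80 = -74169*80/1749 = -1977840/583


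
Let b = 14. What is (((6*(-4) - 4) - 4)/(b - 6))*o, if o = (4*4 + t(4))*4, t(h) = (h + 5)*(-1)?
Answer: -112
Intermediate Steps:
t(h) = -5 - h (t(h) = (5 + h)*(-1) = -5 - h)
o = 28 (o = (4*4 + (-5 - 1*4))*4 = (16 + (-5 - 4))*4 = (16 - 9)*4 = 7*4 = 28)
(((6*(-4) - 4) - 4)/(b - 6))*o = (((6*(-4) - 4) - 4)/(14 - 6))*28 = (((-24 - 4) - 4)/8)*28 = ((-28 - 4)*(1/8))*28 = -32*1/8*28 = -4*28 = -112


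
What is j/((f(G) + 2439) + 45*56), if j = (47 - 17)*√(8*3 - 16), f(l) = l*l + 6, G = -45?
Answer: 2*√2/233 ≈ 0.012139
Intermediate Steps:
f(l) = 6 + l² (f(l) = l² + 6 = 6 + l²)
j = 60*√2 (j = 30*√(24 - 16) = 30*√8 = 30*(2*√2) = 60*√2 ≈ 84.853)
j/((f(G) + 2439) + 45*56) = (60*√2)/(((6 + (-45)²) + 2439) + 45*56) = (60*√2)/(((6 + 2025) + 2439) + 2520) = (60*√2)/((2031 + 2439) + 2520) = (60*√2)/(4470 + 2520) = (60*√2)/6990 = (60*√2)*(1/6990) = 2*√2/233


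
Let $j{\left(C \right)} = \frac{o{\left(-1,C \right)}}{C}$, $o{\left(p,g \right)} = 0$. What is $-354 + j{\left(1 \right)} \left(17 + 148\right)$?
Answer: $-354$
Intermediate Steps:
$j{\left(C \right)} = 0$ ($j{\left(C \right)} = \frac{0}{C} = 0$)
$-354 + j{\left(1 \right)} \left(17 + 148\right) = -354 + 0 \left(17 + 148\right) = -354 + 0 \cdot 165 = -354 + 0 = -354$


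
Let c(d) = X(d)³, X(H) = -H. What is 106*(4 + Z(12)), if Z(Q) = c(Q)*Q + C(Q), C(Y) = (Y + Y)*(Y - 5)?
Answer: -2179784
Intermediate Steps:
c(d) = -d³ (c(d) = (-d)³ = -d³)
C(Y) = 2*Y*(-5 + Y) (C(Y) = (2*Y)*(-5 + Y) = 2*Y*(-5 + Y))
Z(Q) = -Q⁴ + 2*Q*(-5 + Q) (Z(Q) = (-Q³)*Q + 2*Q*(-5 + Q) = -Q⁴ + 2*Q*(-5 + Q))
106*(4 + Z(12)) = 106*(4 + 12*(-10 - 1*12³ + 2*12)) = 106*(4 + 12*(-10 - 1*1728 + 24)) = 106*(4 + 12*(-10 - 1728 + 24)) = 106*(4 + 12*(-1714)) = 106*(4 - 20568) = 106*(-20564) = -2179784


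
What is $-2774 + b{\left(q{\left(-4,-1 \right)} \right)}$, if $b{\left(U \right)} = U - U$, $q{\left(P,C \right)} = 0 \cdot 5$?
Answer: $-2774$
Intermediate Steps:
$q{\left(P,C \right)} = 0$
$b{\left(U \right)} = 0$
$-2774 + b{\left(q{\left(-4,-1 \right)} \right)} = -2774 + 0 = -2774$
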